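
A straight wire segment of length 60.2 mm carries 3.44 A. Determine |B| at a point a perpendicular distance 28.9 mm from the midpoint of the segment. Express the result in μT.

For a finite straight segment, B = (μ₀I/4πd)(sinθ₁ + sinθ₂), where θ₁, θ₂ are the angles from the perpendicular to each end.
The perpendicular from the point meets the wire at its midpoint, so each end is L/2 = 0.0301 m away along the wire.
sinθ₁ = 0.0301/√(0.0301²+0.0289²) = 0.7213; sinθ₂ = 0.0301/√(0.0301²+0.0289²) = 0.7213.
B = (4π×10⁻⁷ × 3.44) / (4π × 0.0289) × (0.7213 + 0.7213) = 1.72×10⁻⁵ T.

B ≈ 17.2 μT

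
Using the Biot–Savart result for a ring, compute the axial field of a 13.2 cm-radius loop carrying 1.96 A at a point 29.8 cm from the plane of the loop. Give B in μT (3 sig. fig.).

On the axis of a circular loop, B = μ₀IR² / [2(R²+z²)^(3/2)].
R² + z² = (0.132)² + (0.298)² = 0.1062 m², and (R²+z²)^(3/2) = 3.46×10⁻² m³.
B = (4π×10⁻⁷ × 1.96 × 0.01742) / (2 × 3.46×10⁻²) = 6.20×10⁻⁷ T.

B ≈ 0.620 μT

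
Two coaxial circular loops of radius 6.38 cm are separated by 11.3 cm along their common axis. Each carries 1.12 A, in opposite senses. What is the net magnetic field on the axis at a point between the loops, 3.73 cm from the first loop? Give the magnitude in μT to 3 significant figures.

B ≈ 4.14 μT

Each loop contributes B = μ₀IR²/[2(R²+z²)^(3/2)] on the axis, with z measured from that loop.
Loop 1 (z = 0.0373 m): B₁ = 7.10×10⁻⁶ T. Loop 2 (z = 0.0757 m): B₂ = 2.95×10⁻⁶ T.
The fields oppose: B = |B₁ − B₂| = 4.14×10⁻⁶ T.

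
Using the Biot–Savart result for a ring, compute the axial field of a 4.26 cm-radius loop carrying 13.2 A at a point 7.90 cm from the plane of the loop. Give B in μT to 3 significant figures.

B ≈ 20.8 μT

On the axis of a circular loop, B = μ₀IR² / [2(R²+z²)^(3/2)].
R² + z² = (0.0426)² + (0.079)² = 0.008056 m², and (R²+z²)^(3/2) = 7.23×10⁻⁴ m³.
B = (4π×10⁻⁷ × 13.2 × 0.001815) / (2 × 7.23×10⁻⁴) = 2.08×10⁻⁵ T.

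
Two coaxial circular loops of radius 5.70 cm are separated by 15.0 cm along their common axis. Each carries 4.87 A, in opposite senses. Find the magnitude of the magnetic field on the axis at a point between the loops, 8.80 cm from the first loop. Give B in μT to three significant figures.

Each loop contributes B = μ₀IR²/[2(R²+z²)^(3/2)] on the axis, with z measured from that loop.
Loop 1 (z = 0.088 m): B₁ = 8.63×10⁻⁶ T. Loop 2 (z = 0.062 m): B₂ = 1.66×10⁻⁵ T.
The fields oppose: B = |B₁ − B₂| = 8.02×10⁻⁶ T.

B ≈ 8.02 μT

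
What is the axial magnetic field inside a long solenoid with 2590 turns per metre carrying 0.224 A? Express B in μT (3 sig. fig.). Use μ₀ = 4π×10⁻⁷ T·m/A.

B ≈ 729 μT

Inside a long solenoid, B = μ₀nI with n = 2590 turns/m.
B = 4π×10⁻⁷ × 2590 × 0.224 = 7.29×10⁻⁴ T.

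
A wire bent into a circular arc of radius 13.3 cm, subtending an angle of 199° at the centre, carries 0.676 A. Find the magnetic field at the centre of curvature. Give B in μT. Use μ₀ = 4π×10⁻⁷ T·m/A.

The Biot–Savart field of a circular arc at its centre is B = μ₀Iφ/(4πR), with φ = 3.473 rad.
B = (4π×10⁻⁷ × 0.676 × 3.473) / (4π × 0.133) = 1.77×10⁻⁶ T.

B ≈ 1.77 μT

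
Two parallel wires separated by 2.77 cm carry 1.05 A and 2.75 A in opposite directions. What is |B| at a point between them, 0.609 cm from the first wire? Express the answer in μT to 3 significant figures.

Each long wire gives B = μ₀I/(2πd). Distances are d₁ = 0.00609 m and d₂ = 0.02161 m.
B₁ = 3.45×10⁻⁵ T, B₂ = 2.55×10⁻⁵ T.
Between antiparallel currents both contributions point the same way, so they add. B = B₁ + B₂ = 3.45×10⁻⁵ + 2.55×10⁻⁵ = 5.99×10⁻⁵ T.

B ≈ 59.9 μT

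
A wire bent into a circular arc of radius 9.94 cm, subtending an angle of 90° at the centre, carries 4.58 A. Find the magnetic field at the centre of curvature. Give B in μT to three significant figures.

B ≈ 7.24 μT

The Biot–Savart field of a circular arc at its centre is B = μ₀Iφ/(4πR), with φ = 1.571 rad.
B = (4π×10⁻⁷ × 4.58 × 1.571) / (4π × 0.0994) = 7.24×10⁻⁶ T.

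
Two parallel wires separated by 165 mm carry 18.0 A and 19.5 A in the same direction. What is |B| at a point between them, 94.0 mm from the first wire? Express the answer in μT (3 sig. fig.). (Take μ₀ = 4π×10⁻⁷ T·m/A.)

Each long wire gives B = μ₀I/(2πd). Distances are d₁ = 0.094 m and d₂ = 0.071 m.
B₁ = 3.83×10⁻⁵ T, B₂ = 5.49×10⁻⁵ T.
Between parallel currents the two contributions point in opposite directions, so they subtract. B = |B₁ − B₂| = |3.83×10⁻⁵ − 5.49×10⁻⁵| = 1.66×10⁻⁵ T.

B ≈ 16.6 μT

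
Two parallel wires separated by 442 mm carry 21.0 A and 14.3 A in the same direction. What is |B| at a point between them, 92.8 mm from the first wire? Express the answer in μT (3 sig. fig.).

Each long wire gives B = μ₀I/(2πd). Distances are d₁ = 0.0928 m and d₂ = 0.3492 m.
B₁ = 4.53×10⁻⁵ T, B₂ = 8.19×10⁻⁶ T.
Between parallel currents the two contributions point in opposite directions, so they subtract. B = |B₁ − B₂| = |4.53×10⁻⁵ − 8.19×10⁻⁶| = 3.71×10⁻⁵ T.

B ≈ 37.1 μT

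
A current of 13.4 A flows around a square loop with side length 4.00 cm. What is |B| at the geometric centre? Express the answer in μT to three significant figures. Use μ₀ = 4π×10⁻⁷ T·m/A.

B ≈ 379 μT

Each side is a finite straight segment at perpendicular distance d = a/(2 tan(π/4)) = 0.02 m from the centre, with end-angles ±π/4.
One side contributes B₁ = (μ₀I/4πd)·2 sin(π/4) = 9.48×10⁻⁵ T.
All 4 sides add in the same direction: B = 4 × 9.48×10⁻⁵ = 3.79×10⁻⁴ T.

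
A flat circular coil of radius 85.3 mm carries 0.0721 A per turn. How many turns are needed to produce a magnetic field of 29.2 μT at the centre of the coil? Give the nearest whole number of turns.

N = 55

For an N-turn coil, B = Nμ₀I/(2R). A single turn gives B₁ = 5.31×10⁻⁷ T with R = 0.0853 m.
N = B/B₁ = 2.92×10⁻⁵ / 5.31×10⁻⁷ = 54.98.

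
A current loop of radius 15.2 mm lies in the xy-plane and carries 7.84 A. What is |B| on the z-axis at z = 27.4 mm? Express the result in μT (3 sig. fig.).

On the axis of a circular loop, B = μ₀IR² / [2(R²+z²)^(3/2)].
R² + z² = (0.0152)² + (0.0274)² = 0.0009818 m², and (R²+z²)^(3/2) = 3.08×10⁻⁵ m³.
B = (4π×10⁻⁷ × 7.84 × 0.000231) / (2 × 3.08×10⁻⁵) = 3.70×10⁻⁵ T.

B ≈ 37.0 μT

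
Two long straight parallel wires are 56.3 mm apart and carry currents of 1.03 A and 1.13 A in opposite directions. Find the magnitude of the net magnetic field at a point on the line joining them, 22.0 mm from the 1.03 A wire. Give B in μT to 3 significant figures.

Each long wire gives B = μ₀I/(2πd). Distances are d₁ = 0.022 m and d₂ = 0.0343 m.
B₁ = 9.36×10⁻⁶ T, B₂ = 6.59×10⁻⁶ T.
Between antiparallel currents both contributions point the same way, so they add. B = B₁ + B₂ = 9.36×10⁻⁶ + 6.59×10⁻⁶ = 1.60×10⁻⁵ T.

B ≈ 16.0 μT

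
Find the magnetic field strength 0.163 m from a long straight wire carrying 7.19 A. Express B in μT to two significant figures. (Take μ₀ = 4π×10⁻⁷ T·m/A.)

For an infinitely long straight wire, B = μ₀I/(2πd).
B = (4π×10⁻⁷ × 7.19) / (2π × 0.163) = 8.82×10⁻⁶ T.

B ≈ 8.8 μT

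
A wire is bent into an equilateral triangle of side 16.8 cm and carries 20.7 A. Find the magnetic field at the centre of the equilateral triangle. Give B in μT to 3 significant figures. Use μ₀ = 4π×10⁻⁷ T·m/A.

B ≈ 222 μT

Each side is a finite straight segment at perpendicular distance d = a/(2 tan(π/3)) = 0.0485 m from the centre, with end-angles ±π/3.
One side contributes B₁ = (μ₀I/4πd)·2 sin(π/3) = 7.39×10⁻⁵ T.
All 3 sides add in the same direction: B = 3 × 7.39×10⁻⁵ = 2.22×10⁻⁴ T.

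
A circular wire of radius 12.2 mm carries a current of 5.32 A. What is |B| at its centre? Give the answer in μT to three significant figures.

B ≈ 274 μT

At the centre of a circular loop the Biot–Savart law gives B = μ₀I/(2R).
B = (4π×10⁻⁷ × 5.32) / (2 × 0.0122) = 2.74×10⁻⁴ T.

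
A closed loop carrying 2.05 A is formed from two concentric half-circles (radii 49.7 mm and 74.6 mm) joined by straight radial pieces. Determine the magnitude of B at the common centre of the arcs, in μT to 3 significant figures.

The radial connectors point toward the centre, so dl × r̂ = 0 and they contribute nothing.
Each semicircle gives μ₀I/(4R): inner arc 1.30×10⁻⁵ T, outer arc 8.63×10⁻⁶ T.
The two arcs carry current in opposite angular senses, so their fields oppose: B = |1.30×10⁻⁵ − 8.63×10⁻⁶| = 4.33×10⁻⁶ T.

B ≈ 4.33 μT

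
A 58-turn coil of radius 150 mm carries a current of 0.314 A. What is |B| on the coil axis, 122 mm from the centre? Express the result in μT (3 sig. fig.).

B ≈ 35.6 μT

For an N-turn flat coil, B = Nμ₀IR²/[2(R²+z²)^(3/2)] with R = 0.15 m, z = 0.122 m.
B = 58 × 6.14×10⁻⁷ T = 3.56×10⁻⁵ T.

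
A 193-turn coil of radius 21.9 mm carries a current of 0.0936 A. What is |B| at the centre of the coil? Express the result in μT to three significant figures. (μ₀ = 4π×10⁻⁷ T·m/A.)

B ≈ 518 μT

For an N-turn flat coil, B = Nμ₀I/(2R) with R = 0.0219 m.
B = 193 × 2.69×10⁻⁶ T = 5.18×10⁻⁴ T.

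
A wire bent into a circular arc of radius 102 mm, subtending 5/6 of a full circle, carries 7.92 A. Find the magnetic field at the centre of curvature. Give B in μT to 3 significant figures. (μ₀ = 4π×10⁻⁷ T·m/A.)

The Biot–Savart field of a circular arc at its centre is B = μ₀Iφ/(4πR), with φ = 5.236 rad.
B = (4π×10⁻⁷ × 7.92 × 5.236) / (4π × 0.102) = 4.07×10⁻⁵ T.

B ≈ 40.7 μT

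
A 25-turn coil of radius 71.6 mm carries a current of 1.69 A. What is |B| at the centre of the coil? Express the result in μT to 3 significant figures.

For an N-turn flat coil, B = Nμ₀I/(2R) with R = 0.0716 m.
B = 25 × 1.48×10⁻⁵ T = 3.71×10⁻⁴ T.

B ≈ 371 μT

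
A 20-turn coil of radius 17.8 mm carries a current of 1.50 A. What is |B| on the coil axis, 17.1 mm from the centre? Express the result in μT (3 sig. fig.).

For an N-turn flat coil, B = Nμ₀IR²/[2(R²+z²)^(3/2)] with R = 0.0178 m, z = 0.0171 m.
B = 20 × 1.99×10⁻⁵ T = 3.97×10⁻⁴ T.

B ≈ 397 μT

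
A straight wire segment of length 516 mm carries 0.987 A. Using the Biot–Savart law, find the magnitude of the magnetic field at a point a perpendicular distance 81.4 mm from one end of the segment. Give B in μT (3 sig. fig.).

B ≈ 1.20 μT

For a finite straight segment, B = (μ₀I/4πd)(sinθ₁ + sinθ₂), where θ₁, θ₂ are the angles from the perpendicular to each end.
The perpendicular foot is at one end, so the two end-offsets along the wire are 0 and L = 0.516 m.
sinθ₁ = 0/√(0²+0.0814²) = 0.0000; sinθ₂ = 0.516/√(0.516²+0.0814²) = 0.9878.
B = (4π×10⁻⁷ × 0.987) / (4π × 0.0814) × (0.0000 + 0.9878) = 1.20×10⁻⁶ T.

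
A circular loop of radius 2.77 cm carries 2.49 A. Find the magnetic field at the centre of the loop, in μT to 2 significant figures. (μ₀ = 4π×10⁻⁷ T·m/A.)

B ≈ 56 μT

At the centre of a circular loop the Biot–Savart law gives B = μ₀I/(2R).
B = (4π×10⁻⁷ × 2.49) / (2 × 0.0277) = 5.65×10⁻⁵ T.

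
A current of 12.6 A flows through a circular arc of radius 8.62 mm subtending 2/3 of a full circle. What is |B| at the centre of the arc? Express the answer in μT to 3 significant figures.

The Biot–Savart field of a circular arc at its centre is B = μ₀Iφ/(4πR), with φ = 4.189 rad.
B = (4π×10⁻⁷ × 12.6 × 4.189) / (4π × 0.00862) = 6.12×10⁻⁴ T.

B ≈ 612 μT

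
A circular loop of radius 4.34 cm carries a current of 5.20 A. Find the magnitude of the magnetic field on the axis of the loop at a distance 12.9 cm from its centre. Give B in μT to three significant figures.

B ≈ 2.44 μT

On the axis of a circular loop, B = μ₀IR² / [2(R²+z²)^(3/2)].
R² + z² = (0.0434)² + (0.129)² = 0.01852 m², and (R²+z²)^(3/2) = 2.52×10⁻³ m³.
B = (4π×10⁻⁷ × 5.20 × 0.001884) / (2 × 2.52×10⁻³) = 2.44×10⁻⁶ T.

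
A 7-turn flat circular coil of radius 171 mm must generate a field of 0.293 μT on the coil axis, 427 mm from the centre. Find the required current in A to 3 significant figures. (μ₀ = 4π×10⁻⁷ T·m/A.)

For an N-turn coil, B = Nμ₀IR²/[2(R²+z²)^(3/2)] with R = 0.171 m, z = 0.427 m, so I = 2B(R²+z²)^(3/2)/(Nμ₀R²) = 2 × 2.93×10⁻⁷ × 9.73×10⁻² / (7 × 4π×10⁻⁷ × 0.02924) = 0.222 A.

I ≈ 0.222 A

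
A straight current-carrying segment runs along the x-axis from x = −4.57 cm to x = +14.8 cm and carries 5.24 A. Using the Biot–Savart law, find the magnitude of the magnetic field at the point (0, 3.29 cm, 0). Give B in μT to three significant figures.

B ≈ 28.5 μT

For a finite straight segment, B = (μ₀I/4πd)(sinθ₁ + sinθ₂), where θ₁, θ₂ are the angles from the perpendicular to each end.
The perpendicular distance is d = 0.0329 m; the end-offsets along the wire are a = 0.0457 m and b = 0.148 m.
sinθ₁ = 0.0457/√(0.0457²+0.0329²) = 0.8116; sinθ₂ = 0.148/√(0.148²+0.0329²) = 0.9762.
B = (4π×10⁻⁷ × 5.24) / (4π × 0.0329) × (0.8116 + 0.9762) = 2.85×10⁻⁵ T.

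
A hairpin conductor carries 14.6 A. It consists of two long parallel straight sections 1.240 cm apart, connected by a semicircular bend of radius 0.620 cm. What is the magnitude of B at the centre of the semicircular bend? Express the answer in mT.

The semicircular arc contributes B_arc = μ₀I·π/(4πR) = μ₀I/(4R) = 7.40×10⁻⁴ T.
Each semi-infinite lead is at perpendicular distance R = 0.0062 m from the centre, with the perpendicular foot at its near end, so it contributes μ₀I/(4πR); both point the same way, together 4.71×10⁻⁴ T.
Arc and leads all point the same direction: B = 7.40×10⁻⁴ + 4.71×10⁻⁴ = 1.21×10⁻³ T.

B ≈ 1.21 mT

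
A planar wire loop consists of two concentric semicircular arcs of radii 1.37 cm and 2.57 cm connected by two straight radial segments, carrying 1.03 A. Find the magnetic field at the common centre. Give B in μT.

The radial connectors point toward the centre, so dl × r̂ = 0 and they contribute nothing.
Each semicircle gives μ₀I/(4R): inner arc 2.36×10⁻⁵ T, outer arc 1.26×10⁻⁵ T.
The two arcs carry current in opposite angular senses, so their fields oppose: B = |2.36×10⁻⁵ − 1.26×10⁻⁵| = 1.10×10⁻⁵ T.

B ≈ 11.0 μT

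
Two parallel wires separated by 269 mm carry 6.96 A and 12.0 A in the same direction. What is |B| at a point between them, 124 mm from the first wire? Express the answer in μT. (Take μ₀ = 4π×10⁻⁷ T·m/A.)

B ≈ 5.33 μT

Each long wire gives B = μ₀I/(2πd). Distances are d₁ = 0.124 m and d₂ = 0.145 m.
B₁ = 1.12×10⁻⁵ T, B₂ = 1.66×10⁻⁵ T.
Between parallel currents the two contributions point in opposite directions, so they subtract. B = |B₁ − B₂| = |1.12×10⁻⁵ − 1.66×10⁻⁵| = 5.33×10⁻⁶ T.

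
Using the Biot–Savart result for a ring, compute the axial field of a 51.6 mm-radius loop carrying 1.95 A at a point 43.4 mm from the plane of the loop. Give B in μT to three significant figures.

B ≈ 10.6 μT

On the axis of a circular loop, B = μ₀IR² / [2(R²+z²)^(3/2)].
R² + z² = (0.0516)² + (0.0434)² = 0.004546 m², and (R²+z²)^(3/2) = 3.07×10⁻⁴ m³.
B = (4π×10⁻⁷ × 1.95 × 0.002663) / (2 × 3.07×10⁻⁴) = 1.06×10⁻⁵ T.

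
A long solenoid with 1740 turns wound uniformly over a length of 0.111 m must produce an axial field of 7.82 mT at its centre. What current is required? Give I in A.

I ≈ 0.397 A

Inside a long solenoid B = μ₀nI with n = 1.568×10⁴ m⁻¹, so I = B/(μ₀n).
I = 7.82×10⁻³ / (4π×10⁻⁷ × 1.568×10⁴) = 0.397 A.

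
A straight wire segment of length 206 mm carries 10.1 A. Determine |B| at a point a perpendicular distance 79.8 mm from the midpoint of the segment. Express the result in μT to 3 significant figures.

For a finite straight segment, B = (μ₀I/4πd)(sinθ₁ + sinθ₂), where θ₁, θ₂ are the angles from the perpendicular to each end.
The perpendicular from the point meets the wire at its midpoint, so each end is L/2 = 0.103 m away along the wire.
sinθ₁ = 0.103/√(0.103²+0.0798²) = 0.7905; sinθ₂ = 0.103/√(0.103²+0.0798²) = 0.7905.
B = (4π×10⁻⁷ × 10.1) / (4π × 0.0798) × (0.7905 + 0.7905) = 2.00×10⁻⁵ T.

B ≈ 20.0 μT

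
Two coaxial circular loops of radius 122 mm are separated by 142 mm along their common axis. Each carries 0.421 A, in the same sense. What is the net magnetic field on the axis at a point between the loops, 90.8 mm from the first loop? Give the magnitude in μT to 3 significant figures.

Each loop contributes B = μ₀IR²/[2(R²+z²)^(3/2)] on the axis, with z measured from that loop.
Loop 1 (z = 0.0908 m): B₁ = 1.12×10⁻⁶ T. Loop 2 (z = 0.0512 m): B₂ = 1.70×10⁻⁶ T.
The fields add: B = B₁ + B₂ = 2.82×10⁻⁶ T.

B ≈ 2.82 μT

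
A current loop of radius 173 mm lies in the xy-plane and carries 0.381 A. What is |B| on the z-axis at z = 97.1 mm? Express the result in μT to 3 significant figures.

B ≈ 0.918 μT

On the axis of a circular loop, B = μ₀IR² / [2(R²+z²)^(3/2)].
R² + z² = (0.173)² + (0.0971)² = 0.03936 m², and (R²+z²)^(3/2) = 7.81×10⁻³ m³.
B = (4π×10⁻⁷ × 0.381 × 0.02993) / (2 × 7.81×10⁻³) = 9.18×10⁻⁷ T.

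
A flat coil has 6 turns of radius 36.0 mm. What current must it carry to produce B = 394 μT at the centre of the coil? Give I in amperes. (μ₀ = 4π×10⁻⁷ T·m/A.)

I ≈ 3.76 A

For an N-turn coil, B = Nμ₀I/(2R) with R = 0.036 m, so I = 2RB/(Nμ₀) = 2 × 0.036 × 3.94×10⁻⁴ / (6 × 4π×10⁻⁷) = 3.76 A.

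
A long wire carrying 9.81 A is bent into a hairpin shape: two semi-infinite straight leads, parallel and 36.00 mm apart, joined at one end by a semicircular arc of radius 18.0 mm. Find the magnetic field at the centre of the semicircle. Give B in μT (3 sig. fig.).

The semicircular arc contributes B_arc = μ₀I·π/(4πR) = μ₀I/(4R) = 1.71×10⁻⁴ T.
Each semi-infinite lead is at perpendicular distance R = 0.018 m from the centre, with the perpendicular foot at its near end, so it contributes μ₀I/(4πR); both point the same way, together 1.09×10⁻⁴ T.
Arc and leads all point the same direction: B = 1.71×10⁻⁴ + 1.09×10⁻⁴ = 2.80×10⁻⁴ T.

B ≈ 280 μT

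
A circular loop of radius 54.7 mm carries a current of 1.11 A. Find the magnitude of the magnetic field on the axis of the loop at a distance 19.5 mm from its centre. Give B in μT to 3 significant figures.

On the axis of a circular loop, B = μ₀IR² / [2(R²+z²)^(3/2)].
R² + z² = (0.0547)² + (0.0195)² = 0.003372 m², and (R²+z²)^(3/2) = 1.96×10⁻⁴ m³.
B = (4π×10⁻⁷ × 1.11 × 0.002992) / (2 × 1.96×10⁻⁴) = 1.07×10⁻⁵ T.

B ≈ 10.7 μT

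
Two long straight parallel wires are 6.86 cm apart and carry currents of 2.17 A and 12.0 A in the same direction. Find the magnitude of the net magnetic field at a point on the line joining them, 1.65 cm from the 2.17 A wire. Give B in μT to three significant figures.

Each long wire gives B = μ₀I/(2πd). Distances are d₁ = 0.0165 m and d₂ = 0.0521 m.
B₁ = 2.63×10⁻⁵ T, B₂ = 4.61×10⁻⁵ T.
Between parallel currents the two contributions point in opposite directions, so they subtract. B = |B₁ − B₂| = |2.63×10⁻⁵ − 4.61×10⁻⁵| = 1.98×10⁻⁵ T.

B ≈ 19.8 μT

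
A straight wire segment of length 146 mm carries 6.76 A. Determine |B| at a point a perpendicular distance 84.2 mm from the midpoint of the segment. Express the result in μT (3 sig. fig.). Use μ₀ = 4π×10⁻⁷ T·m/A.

For a finite straight segment, B = (μ₀I/4πd)(sinθ₁ + sinθ₂), where θ₁, θ₂ are the angles from the perpendicular to each end.
The perpendicular from the point meets the wire at its midpoint, so each end is L/2 = 0.073 m away along the wire.
sinθ₁ = 0.073/√(0.073²+0.0842²) = 0.6551; sinθ₂ = 0.073/√(0.073²+0.0842²) = 0.6551.
B = (4π×10⁻⁷ × 6.76) / (4π × 0.0842) × (0.6551 + 0.6551) = 1.05×10⁻⁵ T.

B ≈ 10.5 μT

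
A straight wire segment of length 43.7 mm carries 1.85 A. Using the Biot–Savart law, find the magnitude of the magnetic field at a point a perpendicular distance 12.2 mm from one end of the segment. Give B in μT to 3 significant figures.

B ≈ 14.6 μT

For a finite straight segment, B = (μ₀I/4πd)(sinθ₁ + sinθ₂), where θ₁, θ₂ are the angles from the perpendicular to each end.
The perpendicular foot is at one end, so the two end-offsets along the wire are 0 and L = 0.0437 m.
sinθ₁ = 0/√(0²+0.0122²) = 0.0000; sinθ₂ = 0.0437/√(0.0437²+0.0122²) = 0.9632.
B = (4π×10⁻⁷ × 1.85) / (4π × 0.0122) × (0.0000 + 0.9632) = 1.46×10⁻⁵ T.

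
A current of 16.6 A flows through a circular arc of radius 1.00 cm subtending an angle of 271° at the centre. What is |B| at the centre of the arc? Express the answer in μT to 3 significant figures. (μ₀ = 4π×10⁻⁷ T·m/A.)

The Biot–Savart field of a circular arc at its centre is B = μ₀Iφ/(4πR), with φ = 4.73 rad.
B = (4π×10⁻⁷ × 16.6 × 4.73) / (4π × 0.01) = 7.85×10⁻⁴ T.

B ≈ 785 μT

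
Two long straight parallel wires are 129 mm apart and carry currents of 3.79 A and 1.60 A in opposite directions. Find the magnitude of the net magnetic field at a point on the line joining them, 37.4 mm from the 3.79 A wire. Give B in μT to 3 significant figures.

B ≈ 23.8 μT

Each long wire gives B = μ₀I/(2πd). Distances are d₁ = 0.0374 m and d₂ = 0.0916 m.
B₁ = 2.03×10⁻⁵ T, B₂ = 3.49×10⁻⁶ T.
Between antiparallel currents both contributions point the same way, so they add. B = B₁ + B₂ = 2.03×10⁻⁵ + 3.49×10⁻⁶ = 2.38×10⁻⁵ T.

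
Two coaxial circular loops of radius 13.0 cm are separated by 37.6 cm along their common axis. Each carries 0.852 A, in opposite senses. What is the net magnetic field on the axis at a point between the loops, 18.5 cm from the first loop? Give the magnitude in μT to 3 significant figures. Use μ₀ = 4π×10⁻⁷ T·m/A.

B ≈ 0.0491 μT

Each loop contributes B = μ₀IR²/[2(R²+z²)^(3/2)] on the axis, with z measured from that loop.
Loop 1 (z = 0.185 m): B₁ = 7.83×10⁻⁷ T. Loop 2 (z = 0.191 m): B₂ = 7.34×10⁻⁷ T.
The fields oppose: B = |B₁ − B₂| = 4.91×10⁻⁸ T.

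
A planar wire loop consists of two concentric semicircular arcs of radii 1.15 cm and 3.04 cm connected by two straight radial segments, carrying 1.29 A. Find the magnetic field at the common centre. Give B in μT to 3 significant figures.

B ≈ 21.9 μT

The radial connectors point toward the centre, so dl × r̂ = 0 and they contribute nothing.
Each semicircle gives μ₀I/(4R): inner arc 3.52×10⁻⁵ T, outer arc 1.33×10⁻⁵ T.
The two arcs carry current in opposite angular senses, so their fields oppose: B = |3.52×10⁻⁵ − 1.33×10⁻⁵| = 2.19×10⁻⁵ T.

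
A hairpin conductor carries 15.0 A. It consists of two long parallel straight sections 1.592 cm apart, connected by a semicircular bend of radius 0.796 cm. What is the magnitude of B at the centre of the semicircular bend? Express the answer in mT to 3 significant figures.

The semicircular arc contributes B_arc = μ₀I·π/(4πR) = μ₀I/(4R) = 5.92×10⁻⁴ T.
Each semi-infinite lead is at perpendicular distance R = 0.00796 m from the centre, with the perpendicular foot at its near end, so it contributes μ₀I/(4πR); both point the same way, together 3.77×10⁻⁴ T.
Arc and leads all point the same direction: B = 5.92×10⁻⁴ + 3.77×10⁻⁴ = 9.69×10⁻⁴ T.

B ≈ 0.969 mT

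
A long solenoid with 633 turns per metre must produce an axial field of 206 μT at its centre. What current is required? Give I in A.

Inside a long solenoid B = μ₀nI with n = 633 m⁻¹, so I = B/(μ₀n).
I = 2.06×10⁻⁴ / (4π×10⁻⁷ × 633) = 0.259 A.

I ≈ 0.259 A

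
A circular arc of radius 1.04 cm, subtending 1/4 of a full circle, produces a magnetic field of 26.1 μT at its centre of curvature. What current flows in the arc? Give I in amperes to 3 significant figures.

I ≈ 1.73 A

For a circular arc, B = μ₀Iφ/(4πR) with φ in radians; here φ = 1.571 rad.
So I = 4πRB/(μ₀φ) = 4π × 0.0104 × 2.61×10⁻⁵ / (4π×10⁻⁷ × 1.571) = 1.73 A.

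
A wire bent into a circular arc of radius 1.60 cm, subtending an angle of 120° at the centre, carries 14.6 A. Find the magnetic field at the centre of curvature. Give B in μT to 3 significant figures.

The Biot–Savart field of a circular arc at its centre is B = μ₀Iφ/(4πR), with φ = 2.094 rad.
B = (4π×10⁻⁷ × 14.6 × 2.094) / (4π × 0.016) = 1.91×10⁻⁴ T.

B ≈ 191 μT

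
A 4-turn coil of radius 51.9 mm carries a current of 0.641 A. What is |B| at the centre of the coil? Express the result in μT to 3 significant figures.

B ≈ 31.0 μT

For an N-turn flat coil, B = Nμ₀I/(2R) with R = 0.0519 m.
B = 4 × 7.76×10⁻⁶ T = 3.10×10⁻⁵ T.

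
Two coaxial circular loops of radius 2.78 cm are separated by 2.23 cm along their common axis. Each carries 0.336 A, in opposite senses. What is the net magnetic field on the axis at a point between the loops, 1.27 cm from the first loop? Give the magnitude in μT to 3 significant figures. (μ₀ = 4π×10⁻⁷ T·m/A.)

Each loop contributes B = μ₀IR²/[2(R²+z²)^(3/2)] on the axis, with z measured from that loop.
Loop 1 (z = 0.0127 m): B₁ = 5.71×10⁻⁶ T. Loop 2 (z = 0.0096 m): B₂ = 6.41×10⁻⁶ T.
The fields oppose: B = |B₁ − B₂| = 6.99×10⁻⁷ T.

B ≈ 0.699 μT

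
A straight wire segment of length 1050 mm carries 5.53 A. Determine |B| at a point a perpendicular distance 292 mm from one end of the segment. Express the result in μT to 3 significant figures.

B ≈ 1.82 μT

For a finite straight segment, B = (μ₀I/4πd)(sinθ₁ + sinθ₂), where θ₁, θ₂ are the angles from the perpendicular to each end.
The perpendicular foot is at one end, so the two end-offsets along the wire are 0 and L = 1.05 m.
sinθ₁ = 0/√(0²+0.292²) = 0.0000; sinθ₂ = 1.05/√(1.05²+0.292²) = 0.9634.
B = (4π×10⁻⁷ × 5.53) / (4π × 0.292) × (0.0000 + 0.9634) = 1.82×10⁻⁶ T.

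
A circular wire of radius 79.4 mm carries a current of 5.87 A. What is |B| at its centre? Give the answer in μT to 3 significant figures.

At the centre of a circular loop the Biot–Savart law gives B = μ₀I/(2R).
B = (4π×10⁻⁷ × 5.87) / (2 × 0.0794) = 4.65×10⁻⁵ T.

B ≈ 46.5 μT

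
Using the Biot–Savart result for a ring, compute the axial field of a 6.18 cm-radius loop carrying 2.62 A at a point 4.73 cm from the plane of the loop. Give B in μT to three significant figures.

B ≈ 13.3 μT

On the axis of a circular loop, B = μ₀IR² / [2(R²+z²)^(3/2)].
R² + z² = (0.0618)² + (0.0473)² = 0.006057 m², and (R²+z²)^(3/2) = 4.71×10⁻⁴ m³.
B = (4π×10⁻⁷ × 2.62 × 0.003819) / (2 × 4.71×10⁻⁴) = 1.33×10⁻⁵ T.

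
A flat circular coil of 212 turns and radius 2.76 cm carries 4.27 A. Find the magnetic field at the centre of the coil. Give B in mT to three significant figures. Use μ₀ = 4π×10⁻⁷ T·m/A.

For an N-turn flat coil, B = Nμ₀I/(2R) with R = 0.0276 m.
B = 212 × 9.72×10⁻⁵ T = 2.06×10⁻² T.

B ≈ 20.6 mT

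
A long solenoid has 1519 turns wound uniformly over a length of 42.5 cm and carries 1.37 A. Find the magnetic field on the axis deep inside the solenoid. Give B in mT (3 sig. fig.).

Inside a long solenoid, B = μ₀nI with n = 3574 turns/m.
B = 4π×10⁻⁷ × 3574 × 1.37 = 6.15×10⁻³ T.

B ≈ 6.15 mT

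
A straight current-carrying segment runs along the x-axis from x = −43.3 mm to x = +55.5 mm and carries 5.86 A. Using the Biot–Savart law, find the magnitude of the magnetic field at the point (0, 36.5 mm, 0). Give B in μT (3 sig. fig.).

For a finite straight segment, B = (μ₀I/4πd)(sinθ₁ + sinθ₂), where θ₁, θ₂ are the angles from the perpendicular to each end.
The perpendicular distance is d = 0.0365 m; the end-offsets along the wire are a = 0.0433 m and b = 0.0555 m.
sinθ₁ = 0.0433/√(0.0433²+0.0365²) = 0.7646; sinθ₂ = 0.0555/√(0.0555²+0.0365²) = 0.8355.
B = (4π×10⁻⁷ × 5.86) / (4π × 0.0365) × (0.7646 + 0.8355) = 2.57×10⁻⁵ T.

B ≈ 25.7 μT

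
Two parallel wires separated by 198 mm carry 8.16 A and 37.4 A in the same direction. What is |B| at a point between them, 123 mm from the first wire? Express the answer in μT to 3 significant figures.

B ≈ 86.5 μT

Each long wire gives B = μ₀I/(2πd). Distances are d₁ = 0.123 m and d₂ = 0.075 m.
B₁ = 1.33×10⁻⁵ T, B₂ = 9.97×10⁻⁵ T.
Between parallel currents the two contributions point in opposite directions, so they subtract. B = |B₁ − B₂| = |1.33×10⁻⁵ − 9.97×10⁻⁵| = 8.65×10⁻⁵ T.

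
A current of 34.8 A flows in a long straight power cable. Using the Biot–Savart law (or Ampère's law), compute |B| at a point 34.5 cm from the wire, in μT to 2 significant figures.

For an infinitely long straight wire, B = μ₀I/(2πd).
B = (4π×10⁻⁷ × 34.8) / (2π × 0.345) = 2.02×10⁻⁵ T.

B ≈ 20 μT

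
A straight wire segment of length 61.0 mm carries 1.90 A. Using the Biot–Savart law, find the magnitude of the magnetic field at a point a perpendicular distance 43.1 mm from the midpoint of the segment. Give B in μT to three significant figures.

For a finite straight segment, B = (μ₀I/4πd)(sinθ₁ + sinθ₂), where θ₁, θ₂ are the angles from the perpendicular to each end.
The perpendicular from the point meets the wire at its midpoint, so each end is L/2 = 0.0305 m away along the wire.
sinθ₁ = 0.0305/√(0.0305²+0.0431²) = 0.5776; sinθ₂ = 0.0305/√(0.0305²+0.0431²) = 0.5776.
B = (4π×10⁻⁷ × 1.90) / (4π × 0.0431) × (0.5776 + 0.5776) = 5.09×10⁻⁶ T.

B ≈ 5.09 μT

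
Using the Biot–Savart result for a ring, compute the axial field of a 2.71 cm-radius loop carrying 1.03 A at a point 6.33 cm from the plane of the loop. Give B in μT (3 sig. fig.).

B ≈ 1.46 μT

On the axis of a circular loop, B = μ₀IR² / [2(R²+z²)^(3/2)].
R² + z² = (0.0271)² + (0.0633)² = 0.004741 m², and (R²+z²)^(3/2) = 3.26×10⁻⁴ m³.
B = (4π×10⁻⁷ × 1.03 × 0.0007344) / (2 × 3.26×10⁻⁴) = 1.46×10⁻⁶ T.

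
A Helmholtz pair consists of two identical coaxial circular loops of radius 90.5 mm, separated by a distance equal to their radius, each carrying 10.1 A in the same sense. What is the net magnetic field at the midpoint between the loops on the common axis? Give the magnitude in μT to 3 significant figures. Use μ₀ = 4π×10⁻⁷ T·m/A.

Each loop contributes B = μ₀IR²/[2(R²+z²)^(3/2)] on the axis, with z measured from that loop.
Loop 1 (z = 0.04525 m): B₁ = 5.02×10⁻⁵ T. Loop 2 (z = 0.04525 m): B₂ = 5.02×10⁻⁵ T.
The fields add: B = B₁ + B₂ = 1.00×10⁻⁴ T.

B ≈ 100 μT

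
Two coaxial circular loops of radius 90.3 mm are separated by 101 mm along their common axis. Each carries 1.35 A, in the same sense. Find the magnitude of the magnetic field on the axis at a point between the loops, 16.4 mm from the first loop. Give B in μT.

B ≈ 12.6 μT

Each loop contributes B = μ₀IR²/[2(R²+z²)^(3/2)] on the axis, with z measured from that loop.
Loop 1 (z = 0.0164 m): B₁ = 8.95×10⁻⁶ T. Loop 2 (z = 0.0846 m): B₂ = 3.65×10⁻⁶ T.
The fields add: B = B₁ + B₂ = 1.26×10⁻⁵ T.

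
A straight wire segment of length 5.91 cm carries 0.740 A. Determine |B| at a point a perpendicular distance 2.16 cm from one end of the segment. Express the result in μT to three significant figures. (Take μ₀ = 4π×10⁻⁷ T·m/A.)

For a finite straight segment, B = (μ₀I/4πd)(sinθ₁ + sinθ₂), where θ₁, θ₂ are the angles from the perpendicular to each end.
The perpendicular foot is at one end, so the two end-offsets along the wire are 0 and L = 0.0591 m.
sinθ₁ = 0/√(0²+0.0216²) = 0.0000; sinθ₂ = 0.0591/√(0.0591²+0.0216²) = 0.9392.
B = (4π×10⁻⁷ × 0.740) / (4π × 0.0216) × (0.0000 + 0.9392) = 3.22×10⁻⁶ T.

B ≈ 3.22 μT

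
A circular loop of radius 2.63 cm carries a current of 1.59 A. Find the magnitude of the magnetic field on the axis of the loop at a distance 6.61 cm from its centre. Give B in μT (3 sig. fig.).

On the axis of a circular loop, B = μ₀IR² / [2(R²+z²)^(3/2)].
R² + z² = (0.0263)² + (0.0661)² = 0.005061 m², and (R²+z²)^(3/2) = 3.60×10⁻⁴ m³.
B = (4π×10⁻⁷ × 1.59 × 0.0006917) / (2 × 3.60×10⁻⁴) = 1.92×10⁻⁶ T.

B ≈ 1.92 μT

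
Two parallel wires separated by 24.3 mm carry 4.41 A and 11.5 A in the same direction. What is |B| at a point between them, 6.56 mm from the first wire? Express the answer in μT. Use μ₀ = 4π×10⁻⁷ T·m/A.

B ≈ 4.80 μT

Each long wire gives B = μ₀I/(2πd). Distances are d₁ = 0.00656 m and d₂ = 0.01774 m.
B₁ = 1.34×10⁻⁴ T, B₂ = 1.30×10⁻⁴ T.
Between parallel currents the two contributions point in opposite directions, so they subtract. B = |B₁ − B₂| = |1.34×10⁻⁴ − 1.30×10⁻⁴| = 4.80×10⁻⁶ T.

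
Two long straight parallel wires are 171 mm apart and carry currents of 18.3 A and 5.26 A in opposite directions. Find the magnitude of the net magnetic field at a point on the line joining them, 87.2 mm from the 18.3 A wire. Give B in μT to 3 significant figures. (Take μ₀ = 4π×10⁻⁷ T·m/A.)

B ≈ 54.5 μT

Each long wire gives B = μ₀I/(2πd). Distances are d₁ = 0.0872 m and d₂ = 0.0838 m.
B₁ = 4.20×10⁻⁵ T, B₂ = 1.26×10⁻⁵ T.
Between antiparallel currents both contributions point the same way, so they add. B = B₁ + B₂ = 4.20×10⁻⁵ + 1.26×10⁻⁵ = 5.45×10⁻⁵ T.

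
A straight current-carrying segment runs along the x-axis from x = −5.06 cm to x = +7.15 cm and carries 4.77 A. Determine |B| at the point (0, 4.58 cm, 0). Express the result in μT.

B ≈ 16.5 μT

For a finite straight segment, B = (μ₀I/4πd)(sinθ₁ + sinθ₂), where θ₁, θ₂ are the angles from the perpendicular to each end.
The perpendicular distance is d = 0.0458 m; the end-offsets along the wire are a = 0.0506 m and b = 0.0715 m.
sinθ₁ = 0.0506/√(0.0506²+0.0458²) = 0.7414; sinθ₂ = 0.0715/√(0.0715²+0.0458²) = 0.8421.
B = (4π×10⁻⁷ × 4.77) / (4π × 0.0458) × (0.7414 + 0.8421) = 1.65×10⁻⁵ T.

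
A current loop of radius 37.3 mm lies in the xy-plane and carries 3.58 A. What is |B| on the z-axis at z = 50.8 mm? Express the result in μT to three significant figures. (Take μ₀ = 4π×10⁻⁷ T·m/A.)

B ≈ 12.5 μT

On the axis of a circular loop, B = μ₀IR² / [2(R²+z²)^(3/2)].
R² + z² = (0.0373)² + (0.0508)² = 0.003972 m², and (R²+z²)^(3/2) = 2.50×10⁻⁴ m³.
B = (4π×10⁻⁷ × 3.58 × 0.001391) / (2 × 2.50×10⁻⁴) = 1.25×10⁻⁵ T.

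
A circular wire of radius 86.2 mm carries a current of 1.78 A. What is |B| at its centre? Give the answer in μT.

At the centre of a circular loop the Biot–Savart law gives B = μ₀I/(2R).
B = (4π×10⁻⁷ × 1.78) / (2 × 0.0862) = 1.30×10⁻⁵ T.

B ≈ 13.0 μT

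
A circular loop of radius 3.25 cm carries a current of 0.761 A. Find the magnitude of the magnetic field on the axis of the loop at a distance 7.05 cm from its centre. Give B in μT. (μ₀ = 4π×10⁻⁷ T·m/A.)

B ≈ 1.08 μT

On the axis of a circular loop, B = μ₀IR² / [2(R²+z²)^(3/2)].
R² + z² = (0.0325)² + (0.0705)² = 0.006026 m², and (R²+z²)^(3/2) = 4.68×10⁻⁴ m³.
B = (4π×10⁻⁷ × 0.761 × 0.001056) / (2 × 4.68×10⁻⁴) = 1.08×10⁻⁶ T.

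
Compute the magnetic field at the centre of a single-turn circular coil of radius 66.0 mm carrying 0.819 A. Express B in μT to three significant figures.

B ≈ 7.80 μT

At the centre of a circular loop the Biot–Savart law gives B = μ₀I/(2R).
B = (4π×10⁻⁷ × 0.819) / (2 × 0.066) = 7.80×10⁻⁶ T.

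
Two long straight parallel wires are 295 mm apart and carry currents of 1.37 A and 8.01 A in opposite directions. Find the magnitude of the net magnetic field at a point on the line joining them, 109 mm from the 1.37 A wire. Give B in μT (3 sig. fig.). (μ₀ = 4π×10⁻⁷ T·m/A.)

Each long wire gives B = μ₀I/(2πd). Distances are d₁ = 0.109 m and d₂ = 0.186 m.
B₁ = 2.51×10⁻⁶ T, B₂ = 8.61×10⁻⁶ T.
Between antiparallel currents both contributions point the same way, so they add. B = B₁ + B₂ = 2.51×10⁻⁶ + 8.61×10⁻⁶ = 1.11×10⁻⁵ T.

B ≈ 11.1 μT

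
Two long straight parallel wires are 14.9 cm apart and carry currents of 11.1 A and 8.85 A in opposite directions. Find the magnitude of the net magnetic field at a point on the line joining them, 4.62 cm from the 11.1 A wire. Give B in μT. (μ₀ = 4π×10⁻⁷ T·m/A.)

Each long wire gives B = μ₀I/(2πd). Distances are d₁ = 0.0462 m and d₂ = 0.1028 m.
B₁ = 4.81×10⁻⁵ T, B₂ = 1.72×10⁻⁵ T.
Between antiparallel currents both contributions point the same way, so they add. B = B₁ + B₂ = 4.81×10⁻⁵ + 1.72×10⁻⁵ = 6.53×10⁻⁵ T.

B ≈ 65.3 μT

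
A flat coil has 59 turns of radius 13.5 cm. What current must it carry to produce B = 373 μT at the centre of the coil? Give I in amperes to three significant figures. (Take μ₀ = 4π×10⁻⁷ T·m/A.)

I ≈ 1.36 A

For an N-turn coil, B = Nμ₀I/(2R) with R = 0.135 m, so I = 2RB/(Nμ₀) = 2 × 0.135 × 3.73×10⁻⁴ / (59 × 4π×10⁻⁷) = 1.36 A.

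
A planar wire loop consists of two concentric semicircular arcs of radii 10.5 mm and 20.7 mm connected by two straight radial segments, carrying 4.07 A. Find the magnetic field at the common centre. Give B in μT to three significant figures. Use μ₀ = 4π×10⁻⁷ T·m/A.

The radial connectors point toward the centre, so dl × r̂ = 0 and they contribute nothing.
Each semicircle gives μ₀I/(4R): inner arc 1.22×10⁻⁴ T, outer arc 6.18×10⁻⁵ T.
The two arcs carry current in opposite angular senses, so their fields oppose: B = |1.22×10⁻⁴ − 6.18×10⁻⁵| = 6.00×10⁻⁵ T.

B ≈ 60.0 μT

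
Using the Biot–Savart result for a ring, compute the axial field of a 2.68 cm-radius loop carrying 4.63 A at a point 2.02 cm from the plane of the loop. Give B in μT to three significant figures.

B ≈ 55.3 μT

On the axis of a circular loop, B = μ₀IR² / [2(R²+z²)^(3/2)].
R² + z² = (0.0268)² + (0.0202)² = 0.001126 m², and (R²+z²)^(3/2) = 3.78×10⁻⁵ m³.
B = (4π×10⁻⁷ × 4.63 × 0.0007182) / (2 × 3.78×10⁻⁵) = 5.53×10⁻⁵ T.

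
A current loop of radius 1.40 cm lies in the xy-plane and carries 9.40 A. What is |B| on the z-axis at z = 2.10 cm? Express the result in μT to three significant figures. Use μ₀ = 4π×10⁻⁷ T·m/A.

On the axis of a circular loop, B = μ₀IR² / [2(R²+z²)^(3/2)].
R² + z² = (0.014)² + (0.021)² = 0.000637 m², and (R²+z²)^(3/2) = 1.61×10⁻⁵ m³.
B = (4π×10⁻⁷ × 9.40 × 0.000196) / (2 × 1.61×10⁻⁵) = 7.20×10⁻⁵ T.

B ≈ 72.0 μT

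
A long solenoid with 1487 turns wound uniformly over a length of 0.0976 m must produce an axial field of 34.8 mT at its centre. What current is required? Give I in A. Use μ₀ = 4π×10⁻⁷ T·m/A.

Inside a long solenoid B = μ₀nI with n = 1.524×10⁴ m⁻¹, so I = B/(μ₀n).
I = 3.48×10⁻² / (4π×10⁻⁷ × 1.524×10⁴) = 1.82 A.

I ≈ 1.82 A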